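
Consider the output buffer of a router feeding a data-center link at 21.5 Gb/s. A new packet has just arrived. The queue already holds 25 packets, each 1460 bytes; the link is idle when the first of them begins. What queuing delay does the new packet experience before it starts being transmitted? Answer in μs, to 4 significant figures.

13.58 μs

Each queued packet: L/R = 11680/21500000000 = 0.543256 μs.
25 queued → 13.5814 μs.
Queuing delay = 13.58 μs.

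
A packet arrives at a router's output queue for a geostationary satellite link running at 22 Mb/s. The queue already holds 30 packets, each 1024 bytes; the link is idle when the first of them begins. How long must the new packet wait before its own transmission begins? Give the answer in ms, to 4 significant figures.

Each queued packet: L/R = 8192/22000000 = 0.372364 ms.
30 queued → 11.1709 ms.
Queuing delay = 11.17 ms.

11.17 ms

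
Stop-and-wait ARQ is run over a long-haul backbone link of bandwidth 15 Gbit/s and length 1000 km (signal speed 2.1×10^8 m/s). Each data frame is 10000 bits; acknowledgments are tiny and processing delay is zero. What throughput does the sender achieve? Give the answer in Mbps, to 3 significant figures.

t_tx = L/R = 10000/15000000000 = 6.66667e-07 s.
t_prop = 1000000/210000000 = 0.0047619 s; RTT = 0.00952381 s.
Cycle = t_tx + RTT = 0.00952448 s.
Throughput = L / cycle = 10000 / 0.00952448 = 1.05 Mbps.

1.05 Mbps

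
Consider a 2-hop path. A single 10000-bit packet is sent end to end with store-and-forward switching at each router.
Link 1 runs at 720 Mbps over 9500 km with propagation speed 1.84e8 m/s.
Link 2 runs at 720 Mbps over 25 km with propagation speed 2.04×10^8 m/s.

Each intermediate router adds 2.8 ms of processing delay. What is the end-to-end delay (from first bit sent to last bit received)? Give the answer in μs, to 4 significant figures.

54580 μs

Transmission delay per hop = L/R = 10000/720000000 = 13.8889 μs; 2 hops → 27.7778 μs.
Propagation delays (d/s per hop): 51630.4, 122.549 μs; sum = 51753 μs.
Processing at 1 router(s): 1 × 2.8 ms = 2800 μs.
End-to-end = 54580 μs.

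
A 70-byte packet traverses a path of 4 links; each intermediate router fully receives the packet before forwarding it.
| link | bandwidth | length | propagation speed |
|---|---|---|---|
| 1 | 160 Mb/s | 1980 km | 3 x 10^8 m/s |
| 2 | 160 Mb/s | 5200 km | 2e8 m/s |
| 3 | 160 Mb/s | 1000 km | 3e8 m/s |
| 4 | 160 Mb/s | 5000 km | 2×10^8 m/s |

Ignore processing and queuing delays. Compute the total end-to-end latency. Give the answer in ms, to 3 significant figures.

L = 70 × 8 = 560 bits.
Transmission delay per hop = L/R = 560/160000000 = 0.0035 ms; 4 hops → 0.014 ms.
Propagation delays (d/s per hop): 6.6, 26, 3.33333, 25 ms; sum = 60.9333 ms.
End-to-end = 60.9 ms.

60.9 ms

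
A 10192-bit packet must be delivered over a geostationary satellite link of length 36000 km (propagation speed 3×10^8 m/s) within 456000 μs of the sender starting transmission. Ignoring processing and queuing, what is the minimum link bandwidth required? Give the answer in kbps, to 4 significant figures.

Propagation delay = 36000000 / 300000000 = 120000 μs.
Transmission budget = 456000 − 120000 = 336000 μs.
R ≥ L / t_tx = 10192 bits / 0.336 s = 30.33 kbps.

30.33 kbps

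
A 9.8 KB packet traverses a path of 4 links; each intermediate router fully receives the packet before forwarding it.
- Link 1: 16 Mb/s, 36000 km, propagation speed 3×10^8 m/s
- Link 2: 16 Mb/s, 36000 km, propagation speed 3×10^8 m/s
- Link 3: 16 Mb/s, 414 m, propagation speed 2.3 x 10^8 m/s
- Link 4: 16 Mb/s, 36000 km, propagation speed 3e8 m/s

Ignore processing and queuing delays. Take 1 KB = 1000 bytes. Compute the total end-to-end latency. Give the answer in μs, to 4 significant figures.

379600 μs

L = 78400 bits.
Transmission delay per hop = L/R = 78400/16000000 = 4900 μs; 4 hops → 19600 μs.
Propagation delays (d/s per hop): 120000, 120000, 1.8, 120000 μs; sum = 360002 μs.
End-to-end = 379600 μs.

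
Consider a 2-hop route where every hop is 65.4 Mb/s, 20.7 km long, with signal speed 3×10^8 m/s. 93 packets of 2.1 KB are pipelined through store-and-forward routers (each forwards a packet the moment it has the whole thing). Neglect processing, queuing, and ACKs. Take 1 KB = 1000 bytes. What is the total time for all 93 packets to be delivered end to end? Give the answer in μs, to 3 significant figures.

24300 μs

Per-hop transmission t_tx = L/R = 16800/6.54e+07 = 256.881 μs.
Per-hop propagation t_prop = 20700/300000000 = 69 μs.
Pipeline fill: first packet needs 2·t_tx to clear all hops; remaining 92 packets each add one t_tx.
Total = (2+93-1)·t_tx + 2·t_prop = 94·256.881 + 2·69 = 24300 μs.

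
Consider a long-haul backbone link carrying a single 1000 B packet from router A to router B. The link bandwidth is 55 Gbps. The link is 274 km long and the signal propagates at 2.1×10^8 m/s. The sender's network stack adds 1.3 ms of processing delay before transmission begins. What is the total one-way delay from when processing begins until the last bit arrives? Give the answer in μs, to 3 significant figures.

L = 1000 × 8 = 8000 bits.
Transmission delay = L/R = 8000 / 55000000000 = 0.145455 μs.
Propagation delay = d/s = 274000 m / 210000000 m/s = 1304.76 μs.
Plus processing delay 1.3 ms = 1300 μs.
Total = 2600 μs.

2600 μs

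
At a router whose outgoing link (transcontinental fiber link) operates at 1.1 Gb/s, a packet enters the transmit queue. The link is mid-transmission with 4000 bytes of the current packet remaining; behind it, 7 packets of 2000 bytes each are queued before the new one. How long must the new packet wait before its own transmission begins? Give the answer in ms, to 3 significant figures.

0.131 ms

Each queued packet: L/R = 16000/1100000000 = 0.0145455 ms.
7 queued → 0.101818 ms.
Plus remaining 32000 bits of current packet: 0.0290909 ms.
Queuing delay = 0.131 ms.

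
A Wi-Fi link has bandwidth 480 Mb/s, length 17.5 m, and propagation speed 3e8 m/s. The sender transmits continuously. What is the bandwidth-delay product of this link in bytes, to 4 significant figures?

Propagation delay = 17.5 / 300000000 = 5.83333e-08 s.
BDP = R × t_prop = 480000000 × 5.83333e-08 = 28 bits.
In bytes: 28/8 = 3.500 bytes.

3.500 bytes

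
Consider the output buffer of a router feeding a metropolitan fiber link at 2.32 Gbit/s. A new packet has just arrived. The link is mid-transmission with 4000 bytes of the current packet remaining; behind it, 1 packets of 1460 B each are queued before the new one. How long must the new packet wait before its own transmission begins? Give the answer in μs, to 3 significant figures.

Each queued packet: L/R = 11680/2320000000 = 5.03448 μs.
1 queued → 5.03448 μs.
Plus remaining 32000 bits of current packet: 13.7931 μs.
Queuing delay = 18.8 μs.

18.8 μs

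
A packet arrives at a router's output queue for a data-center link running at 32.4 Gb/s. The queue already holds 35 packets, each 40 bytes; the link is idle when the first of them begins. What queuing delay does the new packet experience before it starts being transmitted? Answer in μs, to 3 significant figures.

Each queued packet: L/R = 320/32400000000 = 0.00987654 μs.
35 queued → 0.345679 μs.
Queuing delay = 0.346 μs.

0.346 μs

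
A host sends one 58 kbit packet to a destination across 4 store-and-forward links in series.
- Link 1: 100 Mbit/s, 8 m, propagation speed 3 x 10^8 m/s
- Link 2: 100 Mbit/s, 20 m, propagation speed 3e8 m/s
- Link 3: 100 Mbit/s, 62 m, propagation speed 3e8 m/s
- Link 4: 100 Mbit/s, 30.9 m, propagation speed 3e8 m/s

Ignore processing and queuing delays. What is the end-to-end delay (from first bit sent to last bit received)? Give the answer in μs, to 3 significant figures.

2320 μs

L = 58000 bits.
Transmission delay per hop = L/R = 58000/100000000 = 580 μs; 4 hops → 2320 μs.
Propagation delays (d/s per hop): 0.0266667, 0.0666667, 0.206667, 0.103 μs; sum = 0.403 μs.
End-to-end = 2320 μs.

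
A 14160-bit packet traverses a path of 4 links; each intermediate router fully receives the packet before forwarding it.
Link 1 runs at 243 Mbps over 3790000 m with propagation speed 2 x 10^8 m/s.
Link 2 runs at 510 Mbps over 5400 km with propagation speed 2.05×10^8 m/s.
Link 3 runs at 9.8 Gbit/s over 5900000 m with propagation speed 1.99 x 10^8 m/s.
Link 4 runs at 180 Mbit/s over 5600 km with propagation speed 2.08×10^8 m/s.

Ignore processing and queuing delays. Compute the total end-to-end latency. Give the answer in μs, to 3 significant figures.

102000 μs

Transmission delays (L/R per hop): 58.2716, 27.7647, 1.4449, 78.6667 μs; sum = 166.148 μs.
Propagation delays (d/s per hop): 18950, 26341.5, 29648.2, 26923.1 μs; sum = 101863 μs.
End-to-end = 102000 μs.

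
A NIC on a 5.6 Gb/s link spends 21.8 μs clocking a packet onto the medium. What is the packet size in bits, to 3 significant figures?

122000 bits

L = R × t_tx = 5600000000 b/s × 2.18e-05 s = 122080 bits.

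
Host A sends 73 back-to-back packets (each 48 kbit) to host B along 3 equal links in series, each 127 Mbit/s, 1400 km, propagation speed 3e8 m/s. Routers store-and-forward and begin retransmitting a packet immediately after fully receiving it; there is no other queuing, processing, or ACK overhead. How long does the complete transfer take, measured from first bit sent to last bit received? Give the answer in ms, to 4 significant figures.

Per-hop transmission t_tx = L/R = 48000/127000000 = 0.377953 ms.
Per-hop propagation t_prop = 1400000/300000000 = 4.66667 ms.
Pipeline fill: first packet needs 3·t_tx to clear all hops; remaining 72 packets each add one t_tx.
Total = (3+73-1)·t_tx + 3·t_prop = 75·0.377953 + 3·4.66667 = 42.35 ms.

42.35 ms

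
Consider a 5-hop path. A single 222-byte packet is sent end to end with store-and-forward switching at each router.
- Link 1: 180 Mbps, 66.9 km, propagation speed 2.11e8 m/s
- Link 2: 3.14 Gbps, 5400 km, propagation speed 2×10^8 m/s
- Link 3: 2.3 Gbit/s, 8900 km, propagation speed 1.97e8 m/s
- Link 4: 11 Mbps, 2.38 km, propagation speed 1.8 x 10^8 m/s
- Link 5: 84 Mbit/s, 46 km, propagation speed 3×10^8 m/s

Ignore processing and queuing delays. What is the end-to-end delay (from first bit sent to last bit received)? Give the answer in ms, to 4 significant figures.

72.86 ms

L = 222 × 8 = 1776 bits.
Transmission delays (L/R per hop): 0.00986667, 0.000565605, 0.000772174, 0.161455, 0.0211429 ms; sum = 0.193802 ms.
Propagation delays (d/s per hop): 0.317062, 27, 45.1777, 0.0132222, 0.153333 ms; sum = 72.6613 ms.
End-to-end = 72.86 ms.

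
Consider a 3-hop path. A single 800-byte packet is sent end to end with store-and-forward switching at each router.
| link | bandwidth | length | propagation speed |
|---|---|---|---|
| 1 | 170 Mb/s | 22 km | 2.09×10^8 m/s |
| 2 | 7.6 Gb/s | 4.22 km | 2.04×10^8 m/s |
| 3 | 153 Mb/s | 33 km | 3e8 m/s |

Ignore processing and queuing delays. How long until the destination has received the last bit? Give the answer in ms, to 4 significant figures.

0.3163 ms

L = 800 × 8 = 6400 bits.
Transmission delays (L/R per hop): 0.0376471, 0.000842105, 0.0418301 ms; sum = 0.0803192 ms.
Propagation delays (d/s per hop): 0.105263, 0.0206863, 0.11 ms; sum = 0.235949 ms.
End-to-end = 0.3163 ms.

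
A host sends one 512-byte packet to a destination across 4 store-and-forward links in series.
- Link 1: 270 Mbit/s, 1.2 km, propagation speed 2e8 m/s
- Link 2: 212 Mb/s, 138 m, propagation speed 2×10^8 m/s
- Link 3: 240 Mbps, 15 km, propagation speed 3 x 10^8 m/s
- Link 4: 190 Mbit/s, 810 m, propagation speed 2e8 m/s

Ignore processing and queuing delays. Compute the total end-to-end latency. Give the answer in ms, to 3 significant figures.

0.134 ms

L = 512 × 8 = 4096 bits.
Transmission delays (L/R per hop): 0.0151704, 0.0193208, 0.0170667, 0.0215579 ms; sum = 0.0731157 ms.
Propagation delays (d/s per hop): 0.006, 0.00069, 0.05, 0.00405 ms; sum = 0.06074 ms.
End-to-end = 0.134 ms.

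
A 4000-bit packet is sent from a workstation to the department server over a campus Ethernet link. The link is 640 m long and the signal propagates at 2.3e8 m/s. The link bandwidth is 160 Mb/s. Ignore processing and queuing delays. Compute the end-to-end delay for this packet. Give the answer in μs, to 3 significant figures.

27.8 μs

Transmission delay = L/R = 4000 / 160000000 = 25 μs.
Propagation delay = d/s = 640 m / 2.3e+08 m/s = 2.78261 μs.
Total = 27.8 μs.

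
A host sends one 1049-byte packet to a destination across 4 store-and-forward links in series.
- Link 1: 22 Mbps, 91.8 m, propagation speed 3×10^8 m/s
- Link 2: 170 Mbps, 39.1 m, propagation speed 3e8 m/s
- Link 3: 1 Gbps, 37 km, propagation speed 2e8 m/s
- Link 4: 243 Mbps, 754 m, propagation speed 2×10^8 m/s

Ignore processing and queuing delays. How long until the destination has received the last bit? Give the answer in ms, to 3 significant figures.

0.663 ms

L = 1049 × 8 = 8392 bits.
Transmission delays (L/R per hop): 0.381455, 0.0493647, 0.008392, 0.034535 ms; sum = 0.473746 ms.
Propagation delays (d/s per hop): 0.000306, 0.000130333, 0.185, 0.00377 ms; sum = 0.189206 ms.
End-to-end = 0.663 ms.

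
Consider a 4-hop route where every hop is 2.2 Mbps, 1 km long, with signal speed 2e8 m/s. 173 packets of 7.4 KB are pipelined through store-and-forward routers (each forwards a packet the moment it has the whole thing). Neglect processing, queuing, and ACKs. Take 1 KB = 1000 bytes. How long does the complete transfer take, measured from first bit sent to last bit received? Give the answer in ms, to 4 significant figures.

4736 ms

Per-hop transmission t_tx = L/R = 59200/2200000 = 26.9091 ms.
Per-hop propagation t_prop = 1000/200000000 = 0.005 ms.
Pipeline fill: first packet needs 4·t_tx to clear all hops; remaining 172 packets each add one t_tx.
Total = (4+173-1)·t_tx + 4·t_prop = 176·26.9091 + 4·0.005 = 4736 ms.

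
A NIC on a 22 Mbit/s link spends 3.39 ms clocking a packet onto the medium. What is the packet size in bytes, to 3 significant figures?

L = R × t_tx = 22000000 b/s × 0.00339 s = 74580 bits.
In bytes: 74580 / 8 = 9320 bytes.

9320 bytes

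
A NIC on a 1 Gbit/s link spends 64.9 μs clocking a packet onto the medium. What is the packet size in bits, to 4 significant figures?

64900 bits

L = R × t_tx = 1000000000 b/s × 6.49e-05 s = 64900 bits.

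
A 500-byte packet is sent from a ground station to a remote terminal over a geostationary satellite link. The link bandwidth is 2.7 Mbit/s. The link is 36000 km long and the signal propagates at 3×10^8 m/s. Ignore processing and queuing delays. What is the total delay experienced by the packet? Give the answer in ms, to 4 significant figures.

L = 500 × 8 = 4000 bits.
Transmission delay = L/R = 4000 / 2700000 = 1.48148 ms.
Propagation delay = d/s = 36000000 m / 300000000 m/s = 120 ms.
Total = 121.5 ms.

121.5 ms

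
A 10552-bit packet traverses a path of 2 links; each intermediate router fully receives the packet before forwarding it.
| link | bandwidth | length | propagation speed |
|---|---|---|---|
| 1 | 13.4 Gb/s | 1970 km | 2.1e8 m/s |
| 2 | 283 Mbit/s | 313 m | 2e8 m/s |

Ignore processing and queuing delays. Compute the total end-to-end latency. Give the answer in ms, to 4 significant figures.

Transmission delays (L/R per hop): 0.000787463, 0.0372862 ms; sum = 0.0380737 ms.
Propagation delays (d/s per hop): 9.38095, 0.001565 ms; sum = 9.38252 ms.
End-to-end = 9.421 ms.

9.421 ms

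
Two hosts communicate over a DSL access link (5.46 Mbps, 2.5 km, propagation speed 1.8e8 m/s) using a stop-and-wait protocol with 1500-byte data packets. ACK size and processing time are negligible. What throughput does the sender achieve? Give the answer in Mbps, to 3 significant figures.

5.39 Mbps

t_tx = L/R = 12000/5460000 = 0.0021978 s.
t_prop = 2500/180000000 = 1.38889e-05 s; RTT = 2.77778e-05 s.
Cycle = t_tx + RTT = 0.00222558 s.
Throughput = L / cycle = 12000 / 0.00222558 = 5.39 Mbps.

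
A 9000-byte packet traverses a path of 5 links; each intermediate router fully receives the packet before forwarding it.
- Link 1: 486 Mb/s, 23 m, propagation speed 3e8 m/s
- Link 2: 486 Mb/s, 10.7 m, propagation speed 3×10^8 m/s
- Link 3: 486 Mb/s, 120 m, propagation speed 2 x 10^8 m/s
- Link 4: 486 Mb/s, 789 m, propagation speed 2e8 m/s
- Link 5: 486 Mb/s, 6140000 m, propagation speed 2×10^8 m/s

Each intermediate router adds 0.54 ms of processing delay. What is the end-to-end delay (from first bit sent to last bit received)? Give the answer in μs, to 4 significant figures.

L = 9000 × 8 = 72000 bits.
Transmission delay per hop = L/R = 72000/486000000 = 148.148 μs; 5 hops → 740.741 μs.
Propagation delays (d/s per hop): 0.0766667, 0.0356667, 0.6, 3.945, 30700 μs; sum = 30704.7 μs.
Processing at 4 router(s): 4 × 0.54 ms = 2160 μs.
End-to-end = 33610 μs.

33610 μs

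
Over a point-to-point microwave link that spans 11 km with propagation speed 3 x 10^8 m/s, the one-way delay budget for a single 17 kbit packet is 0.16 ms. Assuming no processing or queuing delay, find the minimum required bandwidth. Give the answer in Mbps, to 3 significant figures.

Propagation delay = 11000 / 300000000 = 0.0366667 ms.
Transmission budget = 0.16 − 0.0366667 = 0.123333 ms.
R ≥ L / t_tx = 17000 bits / 0.000123333 s = 138 Mbps.

138 Mbps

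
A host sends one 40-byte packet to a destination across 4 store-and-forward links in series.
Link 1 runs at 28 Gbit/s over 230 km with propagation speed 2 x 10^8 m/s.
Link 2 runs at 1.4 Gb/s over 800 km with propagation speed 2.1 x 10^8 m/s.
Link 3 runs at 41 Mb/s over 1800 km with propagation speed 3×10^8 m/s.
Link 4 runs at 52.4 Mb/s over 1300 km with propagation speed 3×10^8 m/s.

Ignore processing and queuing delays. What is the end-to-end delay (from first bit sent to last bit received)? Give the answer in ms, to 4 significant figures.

15.31 ms

L = 40 × 8 = 320 bits.
Transmission delays (L/R per hop): 1.14286e-05, 0.000228571, 0.00780488, 0.00610687 ms; sum = 0.0141517 ms.
Propagation delays (d/s per hop): 1.15, 3.80952, 6, 4.33333 ms; sum = 15.2929 ms.
End-to-end = 15.31 ms.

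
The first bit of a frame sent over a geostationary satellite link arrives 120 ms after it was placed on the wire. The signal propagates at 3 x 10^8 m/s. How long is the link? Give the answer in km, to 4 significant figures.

36000 km

d = s × t_prop = 300000000 × 0.12 = 36000 km.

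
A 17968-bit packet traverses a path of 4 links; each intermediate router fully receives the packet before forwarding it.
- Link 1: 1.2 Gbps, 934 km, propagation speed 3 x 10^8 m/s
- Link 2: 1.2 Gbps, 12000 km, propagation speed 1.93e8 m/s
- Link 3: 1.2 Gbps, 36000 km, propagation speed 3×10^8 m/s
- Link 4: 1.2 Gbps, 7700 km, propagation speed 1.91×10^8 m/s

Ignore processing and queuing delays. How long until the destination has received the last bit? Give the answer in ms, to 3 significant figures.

Transmission delay per hop = L/R = 17968/1200000000 = 0.0149733 ms; 4 hops → 0.0598933 ms.
Propagation delays (d/s per hop): 3.11333, 62.1762, 120, 40.3141 ms; sum = 225.604 ms.
End-to-end = 226 ms.

226 ms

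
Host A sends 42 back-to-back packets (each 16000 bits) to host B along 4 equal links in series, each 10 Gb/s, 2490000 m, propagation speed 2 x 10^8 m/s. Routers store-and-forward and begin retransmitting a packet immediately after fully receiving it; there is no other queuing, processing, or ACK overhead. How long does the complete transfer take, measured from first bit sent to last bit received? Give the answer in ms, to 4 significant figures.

Per-hop transmission t_tx = L/R = 16000/10000000000 = 0.0016 ms.
Per-hop propagation t_prop = 2490000/200000000 = 12.45 ms.
Pipeline fill: first packet needs 4·t_tx to clear all hops; remaining 41 packets each add one t_tx.
Total = (4+42-1)·t_tx + 4·t_prop = 45·0.0016 + 4·12.45 = 49.87 ms.

49.87 ms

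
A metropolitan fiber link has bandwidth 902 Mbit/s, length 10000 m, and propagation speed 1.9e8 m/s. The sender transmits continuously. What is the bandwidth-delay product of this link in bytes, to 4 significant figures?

Propagation delay = 10000 / 190000000 = 5.26316e-05 s.
BDP = R × t_prop = 902000000 × 5.26316e-05 = 47473.7 bits.
In bytes: 47473.7/8 = 5934 bytes.

5934 bytes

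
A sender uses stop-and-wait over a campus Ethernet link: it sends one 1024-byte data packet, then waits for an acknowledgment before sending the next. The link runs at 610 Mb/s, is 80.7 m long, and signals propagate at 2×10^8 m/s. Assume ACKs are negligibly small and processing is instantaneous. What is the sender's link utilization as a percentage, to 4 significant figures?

94.33 %

t_tx = L/R = 8192/610000000 = 1.34295e-05 s.
t_prop = 80.7/200000000 = 4.035e-07 s; RTT = 8.07e-07 s.
Cycle = t_tx + RTT = 1.42365e-05 s.
Utilization = t_tx / cycle = 1.34295e-05/1.42365e-05 = 94.33 %.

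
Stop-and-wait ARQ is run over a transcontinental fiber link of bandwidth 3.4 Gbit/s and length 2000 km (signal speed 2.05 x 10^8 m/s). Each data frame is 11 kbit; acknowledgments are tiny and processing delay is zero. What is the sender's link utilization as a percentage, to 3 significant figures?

t_tx = L/R = 11000/3400000000 = 3.23529e-06 s.
t_prop = 2000000/2.05e+08 = 0.0097561 s; RTT = 0.0195122 s.
Cycle = t_tx + RTT = 0.0195154 s.
Utilization = t_tx / cycle = 3.23529e-06/0.0195154 = 0.0166 %.

0.0166 %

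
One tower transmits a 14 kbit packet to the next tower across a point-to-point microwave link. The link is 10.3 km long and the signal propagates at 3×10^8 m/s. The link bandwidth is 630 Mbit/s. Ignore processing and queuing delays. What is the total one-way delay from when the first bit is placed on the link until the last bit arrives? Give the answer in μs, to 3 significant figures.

L = 14000 bits.
Transmission delay = L/R = 14000 / 630000000 = 22.2222 μs.
Propagation delay = d/s = 10300 m / 300000000 m/s = 34.3333 μs.
Total = 56.6 μs.

56.6 μs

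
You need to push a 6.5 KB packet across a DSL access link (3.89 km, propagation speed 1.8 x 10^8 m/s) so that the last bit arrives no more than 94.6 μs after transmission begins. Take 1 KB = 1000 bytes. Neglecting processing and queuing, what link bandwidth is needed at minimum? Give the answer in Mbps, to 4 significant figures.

L = 52000 bits.
Propagation delay = 3890 / 180000000 = 21.6111 μs.
Transmission budget = 94.6 − 21.6111 = 72.9889 μs.
R ≥ L / t_tx = 52000 bits / 7.29889e-05 s = 712.4 Mbps.

712.4 Mbps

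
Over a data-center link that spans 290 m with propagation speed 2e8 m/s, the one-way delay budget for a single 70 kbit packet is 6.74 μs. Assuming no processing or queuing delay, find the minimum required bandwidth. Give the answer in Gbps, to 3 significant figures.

13.2 Gbps

Propagation delay = 290 / 200000000 = 1.45 μs.
Transmission budget = 6.74 − 1.45 = 5.29 μs.
R ≥ L / t_tx = 70000 bits / 5.29e-06 s = 13.2 Gbps.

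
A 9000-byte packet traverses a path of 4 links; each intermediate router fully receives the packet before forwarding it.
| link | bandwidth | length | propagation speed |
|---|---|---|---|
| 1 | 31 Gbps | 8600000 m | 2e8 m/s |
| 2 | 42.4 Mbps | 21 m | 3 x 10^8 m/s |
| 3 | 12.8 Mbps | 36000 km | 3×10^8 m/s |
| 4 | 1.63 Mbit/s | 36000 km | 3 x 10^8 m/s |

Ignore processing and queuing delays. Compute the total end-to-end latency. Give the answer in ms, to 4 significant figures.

334.5 ms

L = 9000 × 8 = 72000 bits.
Transmission delays (L/R per hop): 0.00232258, 1.69811, 5.625, 44.1718 ms; sum = 51.4972 ms.
Propagation delays (d/s per hop): 43, 7e-05, 120, 120 ms; sum = 283 ms.
End-to-end = 334.5 ms.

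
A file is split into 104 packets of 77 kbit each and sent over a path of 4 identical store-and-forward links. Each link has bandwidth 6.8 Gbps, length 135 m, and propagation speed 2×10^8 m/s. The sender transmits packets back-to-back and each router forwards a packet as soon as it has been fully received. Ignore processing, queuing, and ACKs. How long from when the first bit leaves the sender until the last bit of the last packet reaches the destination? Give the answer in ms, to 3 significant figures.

Per-hop transmission t_tx = L/R = 77000/6800000000 = 0.0113235 ms.
Per-hop propagation t_prop = 135/200000000 = 0.000675 ms.
Pipeline fill: first packet needs 4·t_tx to clear all hops; remaining 103 packets each add one t_tx.
Total = (4+104-1)·t_tx + 4·t_prop = 107·0.0113235 + 4·0.000675 = 1.21 ms.

1.21 ms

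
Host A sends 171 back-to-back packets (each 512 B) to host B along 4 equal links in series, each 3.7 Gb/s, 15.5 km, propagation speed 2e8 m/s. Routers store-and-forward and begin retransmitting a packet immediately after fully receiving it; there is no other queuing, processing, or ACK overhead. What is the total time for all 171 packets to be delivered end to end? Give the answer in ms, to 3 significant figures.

0.503 ms

Per-hop transmission t_tx = L/R = 4096/3700000000 = 0.00110703 ms.
Per-hop propagation t_prop = 15500/200000000 = 0.0775 ms.
Pipeline fill: first packet needs 4·t_tx to clear all hops; remaining 170 packets each add one t_tx.
Total = (4+171-1)·t_tx + 4·t_prop = 174·0.00110703 + 4·0.0775 = 0.503 ms.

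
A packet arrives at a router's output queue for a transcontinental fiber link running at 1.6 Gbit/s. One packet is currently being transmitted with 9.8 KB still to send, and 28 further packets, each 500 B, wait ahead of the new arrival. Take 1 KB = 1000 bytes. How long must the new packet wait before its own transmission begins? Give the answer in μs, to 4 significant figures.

Each queued packet: L/R = 4000/1600000000 = 2.5 μs.
28 queued → 70 μs.
Plus remaining 78400 bits of current packet: 49 μs.
Queuing delay = 119.0 μs.

119.0 μs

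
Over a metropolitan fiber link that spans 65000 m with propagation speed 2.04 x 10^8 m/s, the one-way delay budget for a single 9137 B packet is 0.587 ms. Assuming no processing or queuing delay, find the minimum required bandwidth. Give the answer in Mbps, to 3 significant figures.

L = 73096 bits.
Propagation delay = 65000 / 204000000 = 0.318627 ms.
Transmission budget = 0.587 − 0.318627 = 0.268373 ms.
R ≥ L / t_tx = 73096 bits / 0.000268373 s = 272 Mbps.

272 Mbps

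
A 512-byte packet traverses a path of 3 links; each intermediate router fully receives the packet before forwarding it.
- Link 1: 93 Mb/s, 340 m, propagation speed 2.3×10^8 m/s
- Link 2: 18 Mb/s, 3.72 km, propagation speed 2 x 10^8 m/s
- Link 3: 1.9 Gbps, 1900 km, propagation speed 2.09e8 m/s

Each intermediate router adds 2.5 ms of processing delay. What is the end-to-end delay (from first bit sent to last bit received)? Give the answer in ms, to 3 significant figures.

L = 512 × 8 = 4096 bits.
Transmission delays (L/R per hop): 0.044043, 0.227556, 0.00215579 ms; sum = 0.273754 ms.
Propagation delays (d/s per hop): 0.00147826, 0.0186, 9.09091 ms; sum = 9.11099 ms.
Processing at 2 router(s): 2 × 2.5 ms = 5 ms.
End-to-end = 14.4 ms.

14.4 ms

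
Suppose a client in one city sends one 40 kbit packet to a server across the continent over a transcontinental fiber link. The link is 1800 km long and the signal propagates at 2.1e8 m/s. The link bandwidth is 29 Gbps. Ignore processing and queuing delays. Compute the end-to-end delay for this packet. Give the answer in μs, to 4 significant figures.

L = 40000 bits.
Transmission delay = L/R = 40000 / 29000000000 = 1.37931 μs.
Propagation delay = d/s = 1800000 m / 210000000 m/s = 8571.43 μs.
Total = 8573 μs.

8573 μs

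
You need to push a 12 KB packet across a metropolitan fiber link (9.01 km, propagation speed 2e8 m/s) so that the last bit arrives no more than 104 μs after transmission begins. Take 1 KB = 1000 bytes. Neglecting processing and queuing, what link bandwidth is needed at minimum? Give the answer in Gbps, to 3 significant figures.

1.63 Gbps

L = 96000 bits.
Propagation delay = 9010 / 200000000 = 45.05 μs.
Transmission budget = 104 − 45.05 = 58.95 μs.
R ≥ L / t_tx = 96000 bits / 5.895e-05 s = 1.63 Gbps.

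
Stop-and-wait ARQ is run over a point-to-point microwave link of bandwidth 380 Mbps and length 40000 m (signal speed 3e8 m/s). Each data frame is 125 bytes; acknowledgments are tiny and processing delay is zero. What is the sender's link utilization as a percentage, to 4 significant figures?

0.9772 %

t_tx = L/R = 1000/380000000 = 2.63158e-06 s.
t_prop = 40000/300000000 = 0.000133333 s; RTT = 0.000266667 s.
Cycle = t_tx + RTT = 0.000269298 s.
Utilization = t_tx / cycle = 2.63158e-06/0.000269298 = 0.9772 %.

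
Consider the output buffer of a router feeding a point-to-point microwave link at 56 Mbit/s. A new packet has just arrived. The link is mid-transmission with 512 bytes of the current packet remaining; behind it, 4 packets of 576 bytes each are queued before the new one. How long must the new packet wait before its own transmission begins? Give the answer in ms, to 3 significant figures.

Each queued packet: L/R = 4608/56000000 = 0.0822857 ms.
4 queued → 0.329143 ms.
Plus remaining 4096 bits of current packet: 0.0731429 ms.
Queuing delay = 0.402 ms.

0.402 ms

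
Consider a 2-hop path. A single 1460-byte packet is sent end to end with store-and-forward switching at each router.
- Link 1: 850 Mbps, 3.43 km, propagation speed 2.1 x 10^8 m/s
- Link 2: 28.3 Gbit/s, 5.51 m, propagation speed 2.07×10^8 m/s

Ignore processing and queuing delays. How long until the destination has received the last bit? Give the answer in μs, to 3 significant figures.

30.5 μs

L = 1460 × 8 = 11680 bits.
Transmission delays (L/R per hop): 13.7412, 0.412721 μs; sum = 14.1539 μs.
Propagation delays (d/s per hop): 16.3333, 0.0266184 μs; sum = 16.36 μs.
End-to-end = 30.5 μs.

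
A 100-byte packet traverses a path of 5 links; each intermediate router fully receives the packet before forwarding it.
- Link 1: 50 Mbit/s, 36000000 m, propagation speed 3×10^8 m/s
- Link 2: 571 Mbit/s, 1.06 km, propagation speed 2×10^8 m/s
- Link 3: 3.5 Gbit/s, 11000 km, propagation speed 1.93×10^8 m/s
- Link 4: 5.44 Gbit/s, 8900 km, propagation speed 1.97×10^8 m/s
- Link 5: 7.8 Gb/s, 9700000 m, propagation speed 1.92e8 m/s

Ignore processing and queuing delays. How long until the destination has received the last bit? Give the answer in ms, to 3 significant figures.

L = 100 × 8 = 800 bits.
Transmission delays (L/R per hop): 0.016, 0.00140105, 0.000228571, 0.000147059, 0.000102564 ms; sum = 0.0178792 ms.
Propagation delays (d/s per hop): 120, 0.0053, 56.9948, 45.1777, 50.5208 ms; sum = 272.699 ms.
End-to-end = 273 ms.

273 ms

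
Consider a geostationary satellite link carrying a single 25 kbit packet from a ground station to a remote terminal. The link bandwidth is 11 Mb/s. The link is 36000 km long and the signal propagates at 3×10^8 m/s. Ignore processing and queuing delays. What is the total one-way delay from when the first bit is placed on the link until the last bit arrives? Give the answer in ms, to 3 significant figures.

L = 25000 bits.
Transmission delay = L/R = 25000 / 11000000 = 2.27273 ms.
Propagation delay = d/s = 36000000 m / 300000000 m/s = 120 ms.
Total = 122 ms.

122 ms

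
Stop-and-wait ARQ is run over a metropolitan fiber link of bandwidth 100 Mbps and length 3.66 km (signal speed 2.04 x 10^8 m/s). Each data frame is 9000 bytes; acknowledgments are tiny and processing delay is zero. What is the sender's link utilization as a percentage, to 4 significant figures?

t_tx = L/R = 72000/100000000 = 0.00072 s.
t_prop = 3660/204000000 = 1.79412e-05 s; RTT = 3.58824e-05 s.
Cycle = t_tx + RTT = 0.000755882 s.
Utilization = t_tx / cycle = 0.00072/0.000755882 = 95.25 %.

95.25 %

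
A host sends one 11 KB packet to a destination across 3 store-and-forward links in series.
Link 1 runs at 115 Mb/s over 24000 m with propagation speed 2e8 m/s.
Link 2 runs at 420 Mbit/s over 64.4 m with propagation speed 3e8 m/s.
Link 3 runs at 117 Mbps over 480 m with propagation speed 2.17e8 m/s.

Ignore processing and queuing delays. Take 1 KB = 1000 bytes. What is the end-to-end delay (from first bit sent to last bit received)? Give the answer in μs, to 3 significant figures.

L = 88000 bits.
Transmission delays (L/R per hop): 765.217, 209.524, 752.137 μs; sum = 1726.88 μs.
Propagation delays (d/s per hop): 120, 0.214667, 2.21198 μs; sum = 122.427 μs.
End-to-end = 1850 μs.

1850 μs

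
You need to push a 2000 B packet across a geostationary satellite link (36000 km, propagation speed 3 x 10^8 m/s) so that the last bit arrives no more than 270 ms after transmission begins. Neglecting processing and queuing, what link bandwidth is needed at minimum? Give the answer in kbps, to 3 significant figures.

L = 16000 bits.
Propagation delay = 36000000 / 300000000 = 120 ms.
Transmission budget = 270 − 120 = 150 ms.
R ≥ L / t_tx = 16000 bits / 0.15 s = 107 kbps.

107 kbps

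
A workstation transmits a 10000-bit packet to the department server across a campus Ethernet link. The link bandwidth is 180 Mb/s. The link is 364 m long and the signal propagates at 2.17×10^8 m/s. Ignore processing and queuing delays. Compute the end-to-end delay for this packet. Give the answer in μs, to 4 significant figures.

57.23 μs

Transmission delay = L/R = 10000 / 180000000 = 55.5556 μs.
Propagation delay = d/s = 364 m / 217000000 m/s = 1.67742 μs.
Total = 57.23 μs.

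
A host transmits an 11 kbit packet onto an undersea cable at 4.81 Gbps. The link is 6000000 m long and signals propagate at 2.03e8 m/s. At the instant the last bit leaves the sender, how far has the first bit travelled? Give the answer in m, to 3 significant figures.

464 m

t_tx = L/R = 11000/4810000000 = 2.2869e-06 s.
Distance = s × t_tx = 2.03e+08 × 2.2869e-06 = 464 m.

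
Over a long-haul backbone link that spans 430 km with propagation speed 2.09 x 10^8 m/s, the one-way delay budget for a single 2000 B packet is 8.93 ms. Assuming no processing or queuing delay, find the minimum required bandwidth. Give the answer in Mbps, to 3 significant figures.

L = 16000 bits.
Propagation delay = 430000 / 209000000 = 2.05742 ms.
Transmission budget = 8.93 − 2.05742 = 6.87258 ms.
R ≥ L / t_tx = 16000 bits / 0.00687258 s = 2.33 Mbps.

2.33 Mbps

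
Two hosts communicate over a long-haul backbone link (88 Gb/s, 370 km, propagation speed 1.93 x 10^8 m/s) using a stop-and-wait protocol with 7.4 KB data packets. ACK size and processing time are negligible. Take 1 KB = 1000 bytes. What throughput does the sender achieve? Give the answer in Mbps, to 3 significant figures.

15.4 Mbps

t_tx = L/R = 59200/88000000000 = 6.72727e-07 s.
t_prop = 370000/193000000 = 0.0019171 s; RTT = 0.0038342 s.
Cycle = t_tx + RTT = 0.00383487 s.
Throughput = L / cycle = 59200 / 0.00383487 = 15.4 Mbps.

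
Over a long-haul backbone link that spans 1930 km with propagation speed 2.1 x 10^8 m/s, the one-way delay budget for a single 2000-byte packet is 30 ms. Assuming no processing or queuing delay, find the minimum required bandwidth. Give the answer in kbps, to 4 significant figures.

768.9 kbps

L = 16000 bits.
Propagation delay = 1930000 / 210000000 = 9.19048 ms.
Transmission budget = 30 − 9.19048 = 20.8095 ms.
R ≥ L / t_tx = 16000 bits / 0.0208095 s = 768.9 kbps.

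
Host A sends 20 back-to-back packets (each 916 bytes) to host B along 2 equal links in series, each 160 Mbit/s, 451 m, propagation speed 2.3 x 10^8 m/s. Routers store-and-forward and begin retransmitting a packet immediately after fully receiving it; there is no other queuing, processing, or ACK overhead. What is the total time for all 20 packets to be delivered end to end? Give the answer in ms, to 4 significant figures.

0.9657 ms

Per-hop transmission t_tx = L/R = 7328/160000000 = 0.0458 ms.
Per-hop propagation t_prop = 451/2.3e+08 = 0.00196087 ms.
Pipeline fill: first packet needs 2·t_tx to clear all hops; remaining 19 packets each add one t_tx.
Total = (2+20-1)·t_tx + 2·t_prop = 21·0.0458 + 2·0.00196087 = 0.9657 ms.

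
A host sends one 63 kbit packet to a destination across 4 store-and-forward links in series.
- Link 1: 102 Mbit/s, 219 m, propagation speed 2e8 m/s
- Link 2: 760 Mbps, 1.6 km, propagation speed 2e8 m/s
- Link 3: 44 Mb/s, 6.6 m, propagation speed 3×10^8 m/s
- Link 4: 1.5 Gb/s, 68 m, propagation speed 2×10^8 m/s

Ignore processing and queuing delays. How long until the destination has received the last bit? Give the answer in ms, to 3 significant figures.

2.18 ms

L = 63000 bits.
Transmission delays (L/R per hop): 0.617647, 0.0828947, 1.43182, 0.042 ms; sum = 2.17436 ms.
Propagation delays (d/s per hop): 0.001095, 0.008, 2.2e-05, 0.00034 ms; sum = 0.009457 ms.
End-to-end = 2.18 ms.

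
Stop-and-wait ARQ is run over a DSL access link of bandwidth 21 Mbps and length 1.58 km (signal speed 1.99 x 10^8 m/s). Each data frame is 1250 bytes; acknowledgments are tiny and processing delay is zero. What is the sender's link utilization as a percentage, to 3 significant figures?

96.8 %

t_tx = L/R = 10000/21000000 = 0.00047619 s.
t_prop = 1580/199000000 = 7.9397e-06 s; RTT = 1.58794e-05 s.
Cycle = t_tx + RTT = 0.00049207 s.
Utilization = t_tx / cycle = 0.00047619/0.00049207 = 96.8 %.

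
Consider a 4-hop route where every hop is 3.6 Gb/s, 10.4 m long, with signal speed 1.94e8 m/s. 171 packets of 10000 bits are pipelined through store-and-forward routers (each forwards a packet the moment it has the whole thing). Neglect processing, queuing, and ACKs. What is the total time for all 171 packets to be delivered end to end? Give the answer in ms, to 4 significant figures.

Per-hop transmission t_tx = L/R = 10000/3600000000 = 0.00277778 ms.
Per-hop propagation t_prop = 10.4/194000000 = 5.36082e-05 ms.
Pipeline fill: first packet needs 4·t_tx to clear all hops; remaining 170 packets each add one t_tx.
Total = (4+171-1)·t_tx + 4·t_prop = 174·0.00277778 + 4·5.36082e-05 = 0.4835 ms.

0.4835 ms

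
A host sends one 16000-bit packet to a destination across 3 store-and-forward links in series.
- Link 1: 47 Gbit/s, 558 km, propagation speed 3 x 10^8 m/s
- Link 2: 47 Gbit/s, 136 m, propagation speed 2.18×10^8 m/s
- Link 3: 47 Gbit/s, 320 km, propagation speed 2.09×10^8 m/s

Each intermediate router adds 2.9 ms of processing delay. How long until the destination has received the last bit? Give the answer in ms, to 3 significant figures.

9.19 ms

Transmission delay per hop = L/R = 16000/47000000000 = 0.000340426 ms; 3 hops → 0.00102128 ms.
Propagation delays (d/s per hop): 1.86, 0.000623853, 1.5311 ms; sum = 3.39172 ms.
Processing at 2 router(s): 2 × 2.9 ms = 5.8 ms.
End-to-end = 9.19 ms.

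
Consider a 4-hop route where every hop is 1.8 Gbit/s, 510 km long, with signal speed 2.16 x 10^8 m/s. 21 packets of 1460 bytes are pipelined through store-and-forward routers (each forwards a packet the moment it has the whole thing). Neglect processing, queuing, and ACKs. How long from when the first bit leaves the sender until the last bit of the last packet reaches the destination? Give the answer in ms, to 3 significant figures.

9.60 ms

Per-hop transmission t_tx = L/R = 11680/1800000000 = 0.00648889 ms.
Per-hop propagation t_prop = 510000/216000000 = 2.36111 ms.
Pipeline fill: first packet needs 4·t_tx to clear all hops; remaining 20 packets each add one t_tx.
Total = (4+21-1)·t_tx + 4·t_prop = 24·0.00648889 + 4·2.36111 = 9.60 ms.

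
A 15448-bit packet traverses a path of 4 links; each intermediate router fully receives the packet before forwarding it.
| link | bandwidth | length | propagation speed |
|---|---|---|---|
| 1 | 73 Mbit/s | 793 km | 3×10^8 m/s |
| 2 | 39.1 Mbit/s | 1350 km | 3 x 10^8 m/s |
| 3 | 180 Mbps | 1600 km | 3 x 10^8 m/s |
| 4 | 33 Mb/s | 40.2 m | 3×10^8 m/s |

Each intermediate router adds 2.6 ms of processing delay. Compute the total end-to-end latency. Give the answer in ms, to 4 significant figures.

21.44 ms

Transmission delays (L/R per hop): 0.211616, 0.39509, 0.0858222, 0.468121 ms; sum = 1.16065 ms.
Propagation delays (d/s per hop): 2.64333, 4.5, 5.33333, 0.000134 ms; sum = 12.4768 ms.
Processing at 3 router(s): 3 × 2.6 ms = 7.8 ms.
End-to-end = 21.44 ms.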